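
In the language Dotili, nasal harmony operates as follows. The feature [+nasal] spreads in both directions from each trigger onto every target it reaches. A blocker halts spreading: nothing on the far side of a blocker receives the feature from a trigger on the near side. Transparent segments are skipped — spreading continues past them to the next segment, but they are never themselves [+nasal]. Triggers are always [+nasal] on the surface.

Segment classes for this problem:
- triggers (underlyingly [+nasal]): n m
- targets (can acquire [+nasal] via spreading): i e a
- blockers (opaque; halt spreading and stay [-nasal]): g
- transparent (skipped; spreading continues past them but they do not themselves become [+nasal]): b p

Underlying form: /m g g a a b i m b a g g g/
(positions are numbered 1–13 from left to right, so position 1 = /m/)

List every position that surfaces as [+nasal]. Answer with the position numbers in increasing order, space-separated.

From /m/ at 1 rightward: 2 /g/ blocks.
From /m/ at 1 leftward: word edge.
From /m/ at 8 rightward: 9 /b/ transparent; 10 /a/ → [+nasal]; 11 /g/ blocks.
From /m/ at 8 leftward: 7 /i/ → [+nasal]; 6 /b/ transparent; 5 /a/ → [+nasal]; 4 /a/ → [+nasal]; 3 /g/ blocks.

1 4 5 7 8 10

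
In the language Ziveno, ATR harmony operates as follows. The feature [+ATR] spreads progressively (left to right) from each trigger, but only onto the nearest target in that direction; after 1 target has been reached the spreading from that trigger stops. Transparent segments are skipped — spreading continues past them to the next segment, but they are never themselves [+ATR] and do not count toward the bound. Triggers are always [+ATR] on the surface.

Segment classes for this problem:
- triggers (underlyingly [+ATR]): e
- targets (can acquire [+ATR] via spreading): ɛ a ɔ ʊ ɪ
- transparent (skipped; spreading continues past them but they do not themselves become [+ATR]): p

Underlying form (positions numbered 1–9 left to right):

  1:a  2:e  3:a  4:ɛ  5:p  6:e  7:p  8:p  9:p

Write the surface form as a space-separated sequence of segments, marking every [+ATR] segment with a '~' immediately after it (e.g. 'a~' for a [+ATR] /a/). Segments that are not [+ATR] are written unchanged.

a e~ a~ ɛ p e~ p p p

From /e/ at 2 rightward: 3 /a/ → [+ATR]; bound reached.
From /e/ at 6 rightward: 7 /p/ transparent; 8 /p/ transparent; 9 /p/ transparent; word edge.
Targets with no active source: positions 1 4 stay [-ATR].
[+ATR] positions on the surface: 2 3 6.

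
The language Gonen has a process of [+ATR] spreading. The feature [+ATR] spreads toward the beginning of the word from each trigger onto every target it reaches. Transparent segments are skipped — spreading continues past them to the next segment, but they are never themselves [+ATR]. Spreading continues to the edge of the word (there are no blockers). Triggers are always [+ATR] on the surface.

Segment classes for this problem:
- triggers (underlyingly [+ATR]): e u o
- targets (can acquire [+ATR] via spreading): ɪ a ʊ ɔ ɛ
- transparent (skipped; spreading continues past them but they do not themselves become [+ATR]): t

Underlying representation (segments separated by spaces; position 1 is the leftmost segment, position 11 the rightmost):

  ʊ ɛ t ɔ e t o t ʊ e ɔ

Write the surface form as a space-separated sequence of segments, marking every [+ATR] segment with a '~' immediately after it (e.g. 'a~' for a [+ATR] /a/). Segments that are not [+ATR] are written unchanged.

ʊ~ ɛ~ t ɔ~ e~ t o~ t ʊ~ e~ ɔ

From /e/ at 5 leftward: 4 /ɔ/ → [+ATR]; 3 /t/ transparent; 2 /ɛ/ → [+ATR]; 1 /ʊ/ → [+ATR]; word edge.
From /o/ at 7 leftward: 6 /t/ transparent; 5 /e/ is itself a trigger — this domain ends here.
From /e/ at 10 leftward: 9 /ʊ/ → [+ATR]; 8 /t/ transparent; 7 /o/ is itself a trigger — this domain ends here.
Target with no active source: position 11 stays [-ATR].
[+ATR] positions on the surface: 1 2 4 5 7 9 10.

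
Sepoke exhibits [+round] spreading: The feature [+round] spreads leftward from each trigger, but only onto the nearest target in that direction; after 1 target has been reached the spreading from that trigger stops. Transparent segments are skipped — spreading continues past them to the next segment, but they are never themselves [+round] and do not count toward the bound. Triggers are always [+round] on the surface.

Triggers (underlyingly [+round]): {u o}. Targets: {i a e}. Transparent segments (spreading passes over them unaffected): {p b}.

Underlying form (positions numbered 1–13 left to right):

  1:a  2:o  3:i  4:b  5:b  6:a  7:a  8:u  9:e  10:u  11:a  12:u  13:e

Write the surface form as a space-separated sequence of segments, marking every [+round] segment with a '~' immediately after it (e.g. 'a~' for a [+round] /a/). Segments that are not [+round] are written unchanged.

a~ o~ i b b a a~ u~ e~ u~ a~ u~ e

From /o/ at 2 leftward: 1 /a/ → [+round]; bound reached.
From /u/ at 8 leftward: 7 /a/ → [+round]; bound reached.
From /u/ at 10 leftward: 9 /e/ → [+round]; bound reached.
From /u/ at 12 leftward: 11 /a/ → [+round]; bound reached.
Targets with no active source: positions 3 6 13 stay [-round].
[+round] positions on the surface: 1 2 7 8 9 10 11 12.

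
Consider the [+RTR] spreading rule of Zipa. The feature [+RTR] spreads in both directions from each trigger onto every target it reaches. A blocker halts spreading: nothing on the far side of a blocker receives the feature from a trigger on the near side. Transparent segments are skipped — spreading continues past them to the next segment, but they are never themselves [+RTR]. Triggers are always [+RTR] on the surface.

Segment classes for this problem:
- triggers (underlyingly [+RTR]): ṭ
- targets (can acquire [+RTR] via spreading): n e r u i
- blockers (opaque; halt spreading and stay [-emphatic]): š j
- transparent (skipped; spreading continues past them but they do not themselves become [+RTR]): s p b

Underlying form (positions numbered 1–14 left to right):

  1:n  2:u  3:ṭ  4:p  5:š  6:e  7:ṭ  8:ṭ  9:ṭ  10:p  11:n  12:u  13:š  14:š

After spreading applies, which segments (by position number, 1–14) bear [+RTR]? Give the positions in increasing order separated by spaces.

From /ṭ/ at 3 rightward: 4 /p/ transparent; 5 /š/ blocks.
From /ṭ/ at 3 leftward: 2 /u/ → [+RTR]; 1 /n/ → [+RTR]; word edge.
From /ṭ/ at 7 rightward: 8 /ṭ/ is itself a trigger — this domain ends here.
From /ṭ/ at 7 leftward: 6 /e/ → [+RTR]; 5 /š/ blocks.
From /ṭ/ at 8 rightward: 9 /ṭ/ is itself a trigger — this domain ends here.
From /ṭ/ at 8 leftward: 7 /ṭ/ is itself a trigger — this domain ends here.
From /ṭ/ at 9 rightward: 10 /p/ transparent; 11 /n/ → [+RTR]; 12 /u/ → [+RTR]; 13 /š/ blocks.
From /ṭ/ at 9 leftward: 8 /ṭ/ is itself a trigger — this domain ends here.

1 2 3 6 7 8 9 11 12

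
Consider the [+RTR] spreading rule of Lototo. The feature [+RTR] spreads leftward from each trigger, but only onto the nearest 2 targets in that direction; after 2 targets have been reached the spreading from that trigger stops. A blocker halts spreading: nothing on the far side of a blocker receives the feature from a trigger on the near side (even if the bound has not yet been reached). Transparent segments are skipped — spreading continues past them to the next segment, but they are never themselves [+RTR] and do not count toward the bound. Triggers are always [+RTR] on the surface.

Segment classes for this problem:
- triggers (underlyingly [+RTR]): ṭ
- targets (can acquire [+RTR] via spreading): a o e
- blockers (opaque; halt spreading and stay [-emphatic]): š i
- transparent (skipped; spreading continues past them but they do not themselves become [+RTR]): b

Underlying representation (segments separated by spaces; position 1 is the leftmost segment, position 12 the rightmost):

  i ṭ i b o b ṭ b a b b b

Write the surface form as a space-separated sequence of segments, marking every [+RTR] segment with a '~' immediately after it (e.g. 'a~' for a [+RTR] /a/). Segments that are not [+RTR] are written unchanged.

From /ṭ/ at 2 leftward: 1 /i/ blocks.
From /ṭ/ at 7 leftward: 6 /b/ transparent; 5 /o/ → [+RTR]; 4 /b/ transparent; 3 /i/ blocks.
Target with no active source: position 9 stays [-emphatic].
[+RTR] positions on the surface: 2 5 7.

i ṭ~ i b o~ b ṭ~ b a b b b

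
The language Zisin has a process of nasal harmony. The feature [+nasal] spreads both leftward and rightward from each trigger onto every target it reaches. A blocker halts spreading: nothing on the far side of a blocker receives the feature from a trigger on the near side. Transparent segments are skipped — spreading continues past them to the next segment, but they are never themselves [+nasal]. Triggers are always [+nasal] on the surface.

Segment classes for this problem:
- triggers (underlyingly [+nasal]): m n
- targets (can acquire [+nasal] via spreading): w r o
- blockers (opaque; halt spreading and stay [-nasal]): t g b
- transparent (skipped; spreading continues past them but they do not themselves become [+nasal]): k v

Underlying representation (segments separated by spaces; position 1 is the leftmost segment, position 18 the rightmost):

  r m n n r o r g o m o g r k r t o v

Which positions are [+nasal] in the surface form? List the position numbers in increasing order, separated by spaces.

From /m/ at 2 rightward: 3 /n/ is itself a trigger — this domain ends here.
From /m/ at 2 leftward: 1 /r/ → [+nasal]; word edge.
From /n/ at 3 rightward: 4 /n/ is itself a trigger — this domain ends here.
From /n/ at 3 leftward: 2 /m/ is itself a trigger — this domain ends here.
From /n/ at 4 rightward: 5 /r/ → [+nasal]; 6 /o/ → [+nasal]; 7 /r/ → [+nasal]; 8 /g/ blocks.
From /n/ at 4 leftward: 3 /n/ is itself a trigger — this domain ends here.
From /m/ at 10 rightward: 11 /o/ → [+nasal]; 12 /g/ blocks.
From /m/ at 10 leftward: 9 /o/ → [+nasal]; 8 /g/ blocks.
Targets with no active source: positions 13 15 17 stay [-nasal].

1 2 3 4 5 6 7 9 10 11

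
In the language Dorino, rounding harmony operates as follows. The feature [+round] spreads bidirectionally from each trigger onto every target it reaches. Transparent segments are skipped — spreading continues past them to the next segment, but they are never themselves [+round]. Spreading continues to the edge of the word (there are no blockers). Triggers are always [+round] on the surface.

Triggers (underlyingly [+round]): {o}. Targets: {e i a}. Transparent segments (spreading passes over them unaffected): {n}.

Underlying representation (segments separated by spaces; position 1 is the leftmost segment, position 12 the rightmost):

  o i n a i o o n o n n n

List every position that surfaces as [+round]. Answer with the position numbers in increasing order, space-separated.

From /o/ at 1 rightward: 2 /i/ → [+round]; 3 /n/ transparent; 4 /a/ → [+round]; 5 /i/ → [+round]; 6 /o/ is itself a trigger — this domain ends here.
From /o/ at 1 leftward: word edge.
From /o/ at 6 rightward: 7 /o/ is itself a trigger — this domain ends here.
From /o/ at 6 leftward: 5 /i/ → [+round]; 4 /a/ → [+round]; 3 /n/ transparent; 2 /i/ → [+round]; 1 /o/ is itself a trigger — this domain ends here.
From /o/ at 7 rightward: 8 /n/ transparent; 9 /o/ is itself a trigger — this domain ends here.
From /o/ at 7 leftward: 6 /o/ is itself a trigger — this domain ends here.
From /o/ at 9 rightward: 10 /n/ transparent; 11 /n/ transparent; 12 /n/ transparent; word edge.
From /o/ at 9 leftward: 8 /n/ transparent; 7 /o/ is itself a trigger — this domain ends here.

1 2 4 5 6 7 9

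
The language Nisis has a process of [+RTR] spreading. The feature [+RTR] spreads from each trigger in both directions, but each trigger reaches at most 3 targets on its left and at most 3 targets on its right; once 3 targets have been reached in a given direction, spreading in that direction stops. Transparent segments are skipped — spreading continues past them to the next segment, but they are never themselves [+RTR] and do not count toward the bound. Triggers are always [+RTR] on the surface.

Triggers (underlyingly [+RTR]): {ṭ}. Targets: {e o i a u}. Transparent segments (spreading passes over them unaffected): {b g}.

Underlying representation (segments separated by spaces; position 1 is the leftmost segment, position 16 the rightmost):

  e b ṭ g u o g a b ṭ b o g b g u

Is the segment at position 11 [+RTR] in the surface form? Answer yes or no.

From /ṭ/ at 3 rightward: 4 /g/ transparent; 5 /u/ → [+RTR]; 6 /o/ → [+RTR]; 7 /g/ transparent; 8 /a/ → [+RTR]; bound reached.
From /ṭ/ at 3 leftward: 2 /b/ transparent; 1 /e/ → [+RTR]; word edge.
From /ṭ/ at 10 rightward: 11 /b/ transparent; 12 /o/ → [+RTR]; 13 /g/ transparent; 14 /b/ transparent; 15 /g/ transparent; 16 /u/ → [+RTR]; word edge.
From /ṭ/ at 10 leftward: 9 /b/ transparent; 8 /a/ → [+RTR]; 7 /g/ transparent; 6 /o/ → [+RTR]; 5 /u/ → [+RTR]; bound reached.
[+RTR] positions on the surface: 1 3 5 6 8 10 12 16.

no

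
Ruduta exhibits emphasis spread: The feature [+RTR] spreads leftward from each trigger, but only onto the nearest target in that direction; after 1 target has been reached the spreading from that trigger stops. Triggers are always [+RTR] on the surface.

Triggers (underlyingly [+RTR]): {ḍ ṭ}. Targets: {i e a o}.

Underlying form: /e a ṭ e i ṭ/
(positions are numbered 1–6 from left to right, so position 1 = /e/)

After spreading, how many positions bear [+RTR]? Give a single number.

From /ṭ/ at 3 leftward: 2 /a/ → [+RTR]; bound reached.
From /ṭ/ at 6 leftward: 5 /i/ → [+RTR]; bound reached.
Targets with no active source: positions 1 4 stay [-emphatic].
[+RTR] positions on the surface: 2 3 5 6.

4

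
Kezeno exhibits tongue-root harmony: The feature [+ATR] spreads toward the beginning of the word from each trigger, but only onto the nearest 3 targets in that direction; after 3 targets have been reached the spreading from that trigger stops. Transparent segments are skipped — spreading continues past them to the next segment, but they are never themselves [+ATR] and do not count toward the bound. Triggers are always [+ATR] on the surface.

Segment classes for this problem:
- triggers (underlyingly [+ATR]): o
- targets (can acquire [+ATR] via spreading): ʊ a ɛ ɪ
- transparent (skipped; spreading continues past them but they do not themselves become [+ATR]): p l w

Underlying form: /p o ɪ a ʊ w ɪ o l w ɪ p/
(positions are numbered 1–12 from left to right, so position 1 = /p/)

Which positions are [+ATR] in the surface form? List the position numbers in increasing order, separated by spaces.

2 4 5 7 8

From /o/ at 2 leftward: 1 /p/ transparent; word edge.
From /o/ at 8 leftward: 7 /ɪ/ → [+ATR]; 6 /w/ transparent; 5 /ʊ/ → [+ATR]; 4 /a/ → [+ATR]; bound reached.
Targets with no active source: positions 3 11 stay [-ATR].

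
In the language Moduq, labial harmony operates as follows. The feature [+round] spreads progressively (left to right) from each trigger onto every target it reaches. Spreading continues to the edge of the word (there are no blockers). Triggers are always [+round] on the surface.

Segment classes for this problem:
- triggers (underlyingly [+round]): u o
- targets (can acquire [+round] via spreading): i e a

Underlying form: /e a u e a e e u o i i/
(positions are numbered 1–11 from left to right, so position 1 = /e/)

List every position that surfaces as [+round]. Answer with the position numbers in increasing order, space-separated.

From /u/ at 3 rightward: 4 /e/ → [+round]; 5 /a/ → [+round]; 6 /e/ → [+round]; 7 /e/ → [+round]; 8 /u/ is itself a trigger — this domain ends here.
From /u/ at 8 rightward: 9 /o/ is itself a trigger — this domain ends here.
From /o/ at 9 rightward: 10 /i/ → [+round]; 11 /i/ → [+round]; word edge.
Targets with no active source: positions 1 2 stay [-round].

3 4 5 6 7 8 9 10 11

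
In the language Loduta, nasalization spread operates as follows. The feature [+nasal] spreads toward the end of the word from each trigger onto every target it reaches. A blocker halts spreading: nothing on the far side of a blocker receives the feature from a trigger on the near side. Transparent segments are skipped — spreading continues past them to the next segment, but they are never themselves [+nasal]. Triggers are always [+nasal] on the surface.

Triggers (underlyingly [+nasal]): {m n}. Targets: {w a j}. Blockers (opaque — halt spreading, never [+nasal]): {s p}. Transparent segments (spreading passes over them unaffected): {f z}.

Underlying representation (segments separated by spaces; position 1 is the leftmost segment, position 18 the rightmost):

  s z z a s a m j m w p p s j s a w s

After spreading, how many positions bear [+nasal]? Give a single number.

4

From /m/ at 7 rightward: 8 /j/ → [+nasal]; 9 /m/ is itself a trigger — this domain ends here.
From /m/ at 9 rightward: 10 /w/ → [+nasal]; 11 /p/ blocks.
Targets with no active source: positions 4 6 14 16 17 stay [-nasal].
[+nasal] positions on the surface: 7 8 9 10.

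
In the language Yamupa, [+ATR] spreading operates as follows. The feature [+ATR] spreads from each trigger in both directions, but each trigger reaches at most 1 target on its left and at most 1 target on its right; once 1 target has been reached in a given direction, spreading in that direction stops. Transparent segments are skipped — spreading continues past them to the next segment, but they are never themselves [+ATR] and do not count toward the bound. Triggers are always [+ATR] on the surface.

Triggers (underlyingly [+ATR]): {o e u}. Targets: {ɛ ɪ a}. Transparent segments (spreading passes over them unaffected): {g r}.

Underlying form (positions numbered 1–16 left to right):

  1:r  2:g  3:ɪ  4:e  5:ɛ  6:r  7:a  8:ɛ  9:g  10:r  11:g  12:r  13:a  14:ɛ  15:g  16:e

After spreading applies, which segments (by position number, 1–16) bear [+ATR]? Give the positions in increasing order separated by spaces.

From /e/ at 4 rightward: 5 /ɛ/ → [+ATR]; bound reached.
From /e/ at 4 leftward: 3 /ɪ/ → [+ATR]; bound reached.
From /e/ at 16 rightward: word edge.
From /e/ at 16 leftward: 15 /g/ transparent; 14 /ɛ/ → [+ATR]; bound reached.
Targets with no active source: positions 7 8 13 stay [-ATR].

3 4 5 14 16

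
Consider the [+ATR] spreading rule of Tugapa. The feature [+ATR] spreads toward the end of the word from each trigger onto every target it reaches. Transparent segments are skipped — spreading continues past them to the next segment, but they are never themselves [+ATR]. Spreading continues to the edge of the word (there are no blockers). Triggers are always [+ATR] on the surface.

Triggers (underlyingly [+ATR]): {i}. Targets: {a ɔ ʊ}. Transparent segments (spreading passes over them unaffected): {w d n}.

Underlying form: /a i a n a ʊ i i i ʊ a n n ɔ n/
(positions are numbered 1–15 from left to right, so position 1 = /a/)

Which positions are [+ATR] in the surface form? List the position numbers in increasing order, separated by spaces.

2 3 5 6 7 8 9 10 11 14

From /i/ at 2 rightward: 3 /a/ → [+ATR]; 4 /n/ transparent; 5 /a/ → [+ATR]; 6 /ʊ/ → [+ATR]; 7 /i/ is itself a trigger — this domain ends here.
From /i/ at 7 rightward: 8 /i/ is itself a trigger — this domain ends here.
From /i/ at 8 rightward: 9 /i/ is itself a trigger — this domain ends here.
From /i/ at 9 rightward: 10 /ʊ/ → [+ATR]; 11 /a/ → [+ATR]; 12 /n/ transparent; 13 /n/ transparent; 14 /ɔ/ → [+ATR]; 15 /n/ transparent; word edge.
Target with no active source: position 1 stays [-ATR].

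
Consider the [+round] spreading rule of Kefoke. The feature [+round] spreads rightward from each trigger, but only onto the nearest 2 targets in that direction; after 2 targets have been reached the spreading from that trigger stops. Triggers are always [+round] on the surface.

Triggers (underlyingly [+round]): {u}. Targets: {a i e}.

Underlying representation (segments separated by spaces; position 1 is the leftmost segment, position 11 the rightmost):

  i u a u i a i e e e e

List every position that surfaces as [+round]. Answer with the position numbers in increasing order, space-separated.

From /u/ at 2 rightward: 3 /a/ → [+round]; 4 /u/ is itself a trigger — this domain ends here.
From /u/ at 4 rightward: 5 /i/ → [+round]; 6 /a/ → [+round]; bound reached.
Targets with no active source: positions 1 7 8 9 10 11 stay [-round].

2 3 4 5 6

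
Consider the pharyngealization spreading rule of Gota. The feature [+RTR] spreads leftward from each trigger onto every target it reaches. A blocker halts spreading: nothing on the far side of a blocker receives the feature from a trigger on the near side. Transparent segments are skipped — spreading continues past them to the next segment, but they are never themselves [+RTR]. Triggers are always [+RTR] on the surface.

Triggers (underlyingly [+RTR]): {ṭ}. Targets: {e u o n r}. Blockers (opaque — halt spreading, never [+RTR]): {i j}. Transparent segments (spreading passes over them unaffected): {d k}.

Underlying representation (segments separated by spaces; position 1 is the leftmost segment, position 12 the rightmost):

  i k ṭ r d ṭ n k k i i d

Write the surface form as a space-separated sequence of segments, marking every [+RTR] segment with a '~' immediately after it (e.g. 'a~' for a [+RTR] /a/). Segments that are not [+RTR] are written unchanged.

From /ṭ/ at 3 leftward: 2 /k/ transparent; 1 /i/ blocks.
From /ṭ/ at 6 leftward: 5 /d/ transparent; 4 /r/ → [+RTR]; 3 /ṭ/ is itself a trigger — this domain ends here.
Target with no active source: position 7 stays [-emphatic].
[+RTR] positions on the surface: 3 4 6.

i k ṭ~ r~ d ṭ~ n k k i i d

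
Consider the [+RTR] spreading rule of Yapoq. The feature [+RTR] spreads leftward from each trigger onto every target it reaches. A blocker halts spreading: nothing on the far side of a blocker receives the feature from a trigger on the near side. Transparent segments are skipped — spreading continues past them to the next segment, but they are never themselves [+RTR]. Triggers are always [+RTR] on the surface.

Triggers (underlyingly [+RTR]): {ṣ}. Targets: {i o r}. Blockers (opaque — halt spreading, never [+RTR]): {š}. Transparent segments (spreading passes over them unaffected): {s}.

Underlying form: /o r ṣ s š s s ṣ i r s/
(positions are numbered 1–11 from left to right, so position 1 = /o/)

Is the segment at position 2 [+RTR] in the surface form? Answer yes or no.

yes

From /ṣ/ at 3 leftward: 2 /r/ → [+RTR]; 1 /o/ → [+RTR]; word edge.
From /ṣ/ at 8 leftward: 7 /s/ transparent; 6 /s/ transparent; 5 /š/ blocks.
Targets with no active source: positions 9 10 stay [-emphatic].
[+RTR] positions on the surface: 1 2 3 8.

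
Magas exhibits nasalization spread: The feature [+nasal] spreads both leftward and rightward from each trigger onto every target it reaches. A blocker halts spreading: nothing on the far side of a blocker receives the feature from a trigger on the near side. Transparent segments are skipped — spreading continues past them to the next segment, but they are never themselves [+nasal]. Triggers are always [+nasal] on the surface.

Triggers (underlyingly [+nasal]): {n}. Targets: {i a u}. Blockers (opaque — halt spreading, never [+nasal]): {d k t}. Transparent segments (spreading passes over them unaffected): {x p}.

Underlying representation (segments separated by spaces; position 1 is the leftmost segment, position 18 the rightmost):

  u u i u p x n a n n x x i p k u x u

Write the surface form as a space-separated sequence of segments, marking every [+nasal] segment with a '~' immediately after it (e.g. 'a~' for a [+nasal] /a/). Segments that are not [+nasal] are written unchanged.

u~ u~ i~ u~ p x n~ a~ n~ n~ x x i~ p k u x u

From /n/ at 7 rightward: 8 /a/ → [+nasal]; 9 /n/ is itself a trigger — this domain ends here.
From /n/ at 7 leftward: 6 /x/ transparent; 5 /p/ transparent; 4 /u/ → [+nasal]; 3 /i/ → [+nasal]; 2 /u/ → [+nasal]; 1 /u/ → [+nasal]; word edge.
From /n/ at 9 rightward: 10 /n/ is itself a trigger — this domain ends here.
From /n/ at 9 leftward: 8 /a/ → [+nasal]; 7 /n/ is itself a trigger — this domain ends here.
From /n/ at 10 rightward: 11 /x/ transparent; 12 /x/ transparent; 13 /i/ → [+nasal]; 14 /p/ transparent; 15 /k/ blocks.
From /n/ at 10 leftward: 9 /n/ is itself a trigger — this domain ends here.
Targets with no active source: positions 16 18 stay [-nasal].
[+nasal] positions on the surface: 1 2 3 4 7 8 9 10 13.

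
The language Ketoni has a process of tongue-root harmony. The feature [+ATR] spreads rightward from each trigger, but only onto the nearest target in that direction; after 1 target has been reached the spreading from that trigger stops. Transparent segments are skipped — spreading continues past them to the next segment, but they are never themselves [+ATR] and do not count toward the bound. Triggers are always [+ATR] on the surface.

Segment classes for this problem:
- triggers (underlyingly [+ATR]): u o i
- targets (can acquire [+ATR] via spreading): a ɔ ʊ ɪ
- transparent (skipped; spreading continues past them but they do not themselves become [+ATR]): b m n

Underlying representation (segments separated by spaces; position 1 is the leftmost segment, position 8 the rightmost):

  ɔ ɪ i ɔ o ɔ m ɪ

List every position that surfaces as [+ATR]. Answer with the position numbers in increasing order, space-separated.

From /i/ at 3 rightward: 4 /ɔ/ → [+ATR]; bound reached.
From /o/ at 5 rightward: 6 /ɔ/ → [+ATR]; bound reached.
Targets with no active source: positions 1 2 8 stay [-ATR].

3 4 5 6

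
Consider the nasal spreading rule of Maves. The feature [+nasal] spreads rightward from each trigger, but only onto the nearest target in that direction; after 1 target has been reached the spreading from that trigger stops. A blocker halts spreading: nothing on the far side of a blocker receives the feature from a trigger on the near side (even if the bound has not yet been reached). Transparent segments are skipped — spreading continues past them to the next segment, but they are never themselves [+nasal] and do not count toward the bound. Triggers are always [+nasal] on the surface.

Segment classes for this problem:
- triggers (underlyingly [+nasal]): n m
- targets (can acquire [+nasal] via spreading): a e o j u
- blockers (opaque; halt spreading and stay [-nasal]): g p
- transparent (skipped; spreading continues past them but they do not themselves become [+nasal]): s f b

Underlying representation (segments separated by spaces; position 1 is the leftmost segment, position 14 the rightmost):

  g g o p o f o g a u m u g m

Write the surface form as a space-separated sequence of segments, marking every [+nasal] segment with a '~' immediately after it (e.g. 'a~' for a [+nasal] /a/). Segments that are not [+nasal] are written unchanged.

g g o p o f o g a u m~ u~ g m~

From /m/ at 11 rightward: 12 /u/ → [+nasal]; bound reached.
From /m/ at 14 rightward: word edge.
Targets with no active source: positions 3 5 7 9 10 stay [-nasal].
[+nasal] positions on the surface: 11 12 14.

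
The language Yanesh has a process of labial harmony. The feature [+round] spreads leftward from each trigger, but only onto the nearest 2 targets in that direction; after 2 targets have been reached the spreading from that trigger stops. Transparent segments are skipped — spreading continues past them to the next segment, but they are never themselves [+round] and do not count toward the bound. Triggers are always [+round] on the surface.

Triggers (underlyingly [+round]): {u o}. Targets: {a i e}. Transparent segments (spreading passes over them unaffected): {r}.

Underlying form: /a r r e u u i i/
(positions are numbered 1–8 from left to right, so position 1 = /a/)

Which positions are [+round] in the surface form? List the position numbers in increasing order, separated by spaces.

From /u/ at 5 leftward: 4 /e/ → [+round]; 3 /r/ transparent; 2 /r/ transparent; 1 /a/ → [+round]; bound reached.
From /u/ at 6 leftward: 5 /u/ is itself a trigger — this domain ends here.
Targets with no active source: positions 7 8 stay [-round].

1 4 5 6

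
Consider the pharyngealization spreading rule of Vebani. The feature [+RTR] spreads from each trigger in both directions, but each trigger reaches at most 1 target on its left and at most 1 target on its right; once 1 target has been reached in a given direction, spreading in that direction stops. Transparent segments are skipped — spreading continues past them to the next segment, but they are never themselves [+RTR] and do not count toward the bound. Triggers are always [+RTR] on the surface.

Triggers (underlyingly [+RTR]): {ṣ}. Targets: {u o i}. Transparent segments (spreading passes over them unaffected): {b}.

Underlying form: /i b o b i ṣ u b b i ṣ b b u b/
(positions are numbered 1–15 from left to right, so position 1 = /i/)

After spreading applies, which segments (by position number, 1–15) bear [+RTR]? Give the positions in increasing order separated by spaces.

From /ṣ/ at 6 rightward: 7 /u/ → [+RTR]; bound reached.
From /ṣ/ at 6 leftward: 5 /i/ → [+RTR]; bound reached.
From /ṣ/ at 11 rightward: 12 /b/ transparent; 13 /b/ transparent; 14 /u/ → [+RTR]; bound reached.
From /ṣ/ at 11 leftward: 10 /i/ → [+RTR]; bound reached.
Targets with no active source: positions 1 3 stay [-emphatic].

5 6 7 10 11 14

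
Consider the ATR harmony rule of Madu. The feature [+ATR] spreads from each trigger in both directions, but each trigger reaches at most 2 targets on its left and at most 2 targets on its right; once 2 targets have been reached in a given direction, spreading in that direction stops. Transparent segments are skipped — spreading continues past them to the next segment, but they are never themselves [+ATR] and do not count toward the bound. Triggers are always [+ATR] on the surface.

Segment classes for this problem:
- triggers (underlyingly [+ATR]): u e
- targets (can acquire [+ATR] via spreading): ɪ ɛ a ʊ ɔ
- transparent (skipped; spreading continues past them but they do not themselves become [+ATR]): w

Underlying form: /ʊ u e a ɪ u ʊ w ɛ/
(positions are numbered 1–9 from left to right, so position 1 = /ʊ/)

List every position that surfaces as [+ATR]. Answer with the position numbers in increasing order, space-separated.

From /u/ at 2 rightward: 3 /e/ is itself a trigger — this domain ends here.
From /u/ at 2 leftward: 1 /ʊ/ → [+ATR]; word edge.
From /e/ at 3 rightward: 4 /a/ → [+ATR]; 5 /ɪ/ → [+ATR]; bound reached.
From /e/ at 3 leftward: 2 /u/ is itself a trigger — this domain ends here.
From /u/ at 6 rightward: 7 /ʊ/ → [+ATR]; 8 /w/ transparent; 9 /ɛ/ → [+ATR]; bound reached.
From /u/ at 6 leftward: 5 /ɪ/ → [+ATR]; 4 /a/ → [+ATR]; bound reached.

1 2 3 4 5 6 7 9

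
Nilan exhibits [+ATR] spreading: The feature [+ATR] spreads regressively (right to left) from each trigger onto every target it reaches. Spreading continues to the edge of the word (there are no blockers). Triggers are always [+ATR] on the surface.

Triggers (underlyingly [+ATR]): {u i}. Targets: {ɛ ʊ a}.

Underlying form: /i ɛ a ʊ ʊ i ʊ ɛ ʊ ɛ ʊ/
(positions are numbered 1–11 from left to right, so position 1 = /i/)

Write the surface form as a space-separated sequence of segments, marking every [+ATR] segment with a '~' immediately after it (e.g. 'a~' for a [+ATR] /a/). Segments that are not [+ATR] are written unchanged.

i~ ɛ~ a~ ʊ~ ʊ~ i~ ʊ ɛ ʊ ɛ ʊ

From /i/ at 1 leftward: word edge.
From /i/ at 6 leftward: 5 /ʊ/ → [+ATR]; 4 /ʊ/ → [+ATR]; 3 /a/ → [+ATR]; 2 /ɛ/ → [+ATR]; 1 /i/ is itself a trigger — this domain ends here.
Targets with no active source: positions 7 8 9 10 11 stay [-ATR].
[+ATR] positions on the surface: 1 2 3 4 5 6.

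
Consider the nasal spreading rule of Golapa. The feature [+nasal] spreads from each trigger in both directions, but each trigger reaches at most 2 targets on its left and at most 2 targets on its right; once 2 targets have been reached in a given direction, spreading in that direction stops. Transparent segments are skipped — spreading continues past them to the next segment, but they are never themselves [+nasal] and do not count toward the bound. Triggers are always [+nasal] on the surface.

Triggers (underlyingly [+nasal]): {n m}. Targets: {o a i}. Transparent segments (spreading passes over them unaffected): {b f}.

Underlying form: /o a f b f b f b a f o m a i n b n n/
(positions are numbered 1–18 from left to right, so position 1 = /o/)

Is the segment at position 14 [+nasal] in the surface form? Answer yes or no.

yes

From /m/ at 12 rightward: 13 /a/ → [+nasal]; 14 /i/ → [+nasal]; bound reached.
From /m/ at 12 leftward: 11 /o/ → [+nasal]; 10 /f/ transparent; 9 /a/ → [+nasal]; bound reached.
From /n/ at 15 rightward: 16 /b/ transparent; 17 /n/ is itself a trigger — this domain ends here.
From /n/ at 15 leftward: 14 /i/ → [+nasal]; 13 /a/ → [+nasal]; bound reached.
From /n/ at 17 rightward: 18 /n/ is itself a trigger — this domain ends here.
From /n/ at 17 leftward: 16 /b/ transparent; 15 /n/ is itself a trigger — this domain ends here.
From /n/ at 18 rightward: word edge.
From /n/ at 18 leftward: 17 /n/ is itself a trigger — this domain ends here.
Targets with no active source: positions 1 2 stay [-nasal].
[+nasal] positions on the surface: 9 11 12 13 14 15 17 18.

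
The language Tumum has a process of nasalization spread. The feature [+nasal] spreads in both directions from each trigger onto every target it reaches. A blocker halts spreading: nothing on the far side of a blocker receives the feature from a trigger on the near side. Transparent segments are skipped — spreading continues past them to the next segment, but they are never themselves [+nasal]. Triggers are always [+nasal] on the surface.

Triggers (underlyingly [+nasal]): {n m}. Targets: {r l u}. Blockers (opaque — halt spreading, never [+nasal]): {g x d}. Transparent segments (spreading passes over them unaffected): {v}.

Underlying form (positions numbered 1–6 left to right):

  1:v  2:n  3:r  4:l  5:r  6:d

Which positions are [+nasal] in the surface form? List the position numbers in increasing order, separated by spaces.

2 3 4 5

From /n/ at 2 rightward: 3 /r/ → [+nasal]; 4 /l/ → [+nasal]; 5 /r/ → [+nasal]; 6 /d/ blocks.
From /n/ at 2 leftward: 1 /v/ transparent; word edge.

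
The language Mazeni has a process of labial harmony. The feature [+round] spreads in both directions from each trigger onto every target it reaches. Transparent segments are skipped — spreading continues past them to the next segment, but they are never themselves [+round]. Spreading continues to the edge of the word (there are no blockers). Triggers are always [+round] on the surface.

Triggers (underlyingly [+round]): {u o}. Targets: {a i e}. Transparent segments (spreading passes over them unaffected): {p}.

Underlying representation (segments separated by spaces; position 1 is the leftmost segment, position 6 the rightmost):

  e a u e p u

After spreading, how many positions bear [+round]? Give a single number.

5

From /u/ at 3 rightward: 4 /e/ → [+round]; 5 /p/ transparent; 6 /u/ is itself a trigger — this domain ends here.
From /u/ at 3 leftward: 2 /a/ → [+round]; 1 /e/ → [+round]; word edge.
From /u/ at 6 rightward: word edge.
From /u/ at 6 leftward: 5 /p/ transparent; 4 /e/ → [+round]; 3 /u/ is itself a trigger — this domain ends here.
[+round] positions on the surface: 1 2 3 4 6.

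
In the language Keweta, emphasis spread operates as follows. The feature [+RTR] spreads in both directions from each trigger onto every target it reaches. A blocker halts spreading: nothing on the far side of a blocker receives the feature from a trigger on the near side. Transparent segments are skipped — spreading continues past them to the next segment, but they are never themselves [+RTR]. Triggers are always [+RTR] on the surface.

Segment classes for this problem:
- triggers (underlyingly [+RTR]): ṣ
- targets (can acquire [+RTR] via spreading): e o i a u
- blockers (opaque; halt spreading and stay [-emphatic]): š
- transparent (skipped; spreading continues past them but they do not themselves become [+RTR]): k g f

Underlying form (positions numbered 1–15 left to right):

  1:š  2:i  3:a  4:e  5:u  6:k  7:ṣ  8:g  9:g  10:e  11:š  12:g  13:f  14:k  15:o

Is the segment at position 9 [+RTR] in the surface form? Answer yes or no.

From /ṣ/ at 7 rightward: 8 /g/ transparent; 9 /g/ transparent; 10 /e/ → [+RTR]; 11 /š/ blocks.
From /ṣ/ at 7 leftward: 6 /k/ transparent; 5 /u/ → [+RTR]; 4 /e/ → [+RTR]; 3 /a/ → [+RTR]; 2 /i/ → [+RTR]; 1 /š/ blocks.
Target with no active source: position 15 stays [-emphatic].
[+RTR] positions on the surface: 2 3 4 5 7 10.

no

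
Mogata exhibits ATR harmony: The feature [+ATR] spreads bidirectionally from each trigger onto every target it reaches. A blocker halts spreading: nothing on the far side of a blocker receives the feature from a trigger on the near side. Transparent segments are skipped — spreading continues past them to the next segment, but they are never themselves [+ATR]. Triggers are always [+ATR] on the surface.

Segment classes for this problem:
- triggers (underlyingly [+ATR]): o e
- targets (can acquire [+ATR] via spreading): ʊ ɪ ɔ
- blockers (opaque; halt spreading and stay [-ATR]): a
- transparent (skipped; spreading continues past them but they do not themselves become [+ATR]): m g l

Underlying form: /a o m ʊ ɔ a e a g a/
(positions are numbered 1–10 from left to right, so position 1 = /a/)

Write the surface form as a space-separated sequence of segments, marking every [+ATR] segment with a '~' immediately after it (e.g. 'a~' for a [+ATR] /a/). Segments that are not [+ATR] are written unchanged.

From /o/ at 2 rightward: 3 /m/ transparent; 4 /ʊ/ → [+ATR]; 5 /ɔ/ → [+ATR]; 6 /a/ blocks.
From /o/ at 2 leftward: 1 /a/ blocks.
From /e/ at 7 rightward: 8 /a/ blocks.
From /e/ at 7 leftward: 6 /a/ blocks.
[+ATR] positions on the surface: 2 4 5 7.

a o~ m ʊ~ ɔ~ a e~ a g a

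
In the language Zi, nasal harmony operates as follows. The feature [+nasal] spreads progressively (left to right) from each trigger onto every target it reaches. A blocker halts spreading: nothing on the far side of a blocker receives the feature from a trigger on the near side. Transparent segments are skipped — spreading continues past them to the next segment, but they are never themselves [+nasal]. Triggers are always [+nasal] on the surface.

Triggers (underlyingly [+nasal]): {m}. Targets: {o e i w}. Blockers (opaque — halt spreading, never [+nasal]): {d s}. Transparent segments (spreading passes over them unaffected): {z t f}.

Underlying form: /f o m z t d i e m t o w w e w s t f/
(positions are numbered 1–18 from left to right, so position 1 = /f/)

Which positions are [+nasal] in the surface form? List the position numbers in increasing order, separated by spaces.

From /m/ at 3 rightward: 4 /z/ transparent; 5 /t/ transparent; 6 /d/ blocks.
From /m/ at 9 rightward: 10 /t/ transparent; 11 /o/ → [+nasal]; 12 /w/ → [+nasal]; 13 /w/ → [+nasal]; 14 /e/ → [+nasal]; 15 /w/ → [+nasal]; 16 /s/ blocks.
Targets with no active source: positions 2 7 8 stay [-nasal].

3 9 11 12 13 14 15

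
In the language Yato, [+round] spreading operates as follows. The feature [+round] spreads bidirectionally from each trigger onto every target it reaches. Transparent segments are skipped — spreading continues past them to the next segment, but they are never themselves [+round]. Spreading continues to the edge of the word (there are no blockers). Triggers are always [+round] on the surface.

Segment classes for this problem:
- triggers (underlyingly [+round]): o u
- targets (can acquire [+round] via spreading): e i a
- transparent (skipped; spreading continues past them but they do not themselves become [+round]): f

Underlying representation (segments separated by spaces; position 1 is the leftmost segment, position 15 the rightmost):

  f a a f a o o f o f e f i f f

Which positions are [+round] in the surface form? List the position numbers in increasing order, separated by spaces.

2 3 5 6 7 9 11 13

From /o/ at 6 rightward: 7 /o/ is itself a trigger — this domain ends here.
From /o/ at 6 leftward: 5 /a/ → [+round]; 4 /f/ transparent; 3 /a/ → [+round]; 2 /a/ → [+round]; 1 /f/ transparent; word edge.
From /o/ at 7 rightward: 8 /f/ transparent; 9 /o/ is itself a trigger — this domain ends here.
From /o/ at 7 leftward: 6 /o/ is itself a trigger — this domain ends here.
From /o/ at 9 rightward: 10 /f/ transparent; 11 /e/ → [+round]; 12 /f/ transparent; 13 /i/ → [+round]; 14 /f/ transparent; 15 /f/ transparent; word edge.
From /o/ at 9 leftward: 8 /f/ transparent; 7 /o/ is itself a trigger — this domain ends here.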